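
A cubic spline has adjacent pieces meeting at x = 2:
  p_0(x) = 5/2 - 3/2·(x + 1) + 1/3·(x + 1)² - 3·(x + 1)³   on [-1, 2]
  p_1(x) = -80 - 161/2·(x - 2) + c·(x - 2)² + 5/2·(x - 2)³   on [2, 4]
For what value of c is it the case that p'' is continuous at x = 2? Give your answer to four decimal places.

p_0''(x) = 2/3 - 18·(x + 1), so p_0''(2) = -160/3. On the right, p_1''(2) = 2c, so c = -80/3.

-26.6667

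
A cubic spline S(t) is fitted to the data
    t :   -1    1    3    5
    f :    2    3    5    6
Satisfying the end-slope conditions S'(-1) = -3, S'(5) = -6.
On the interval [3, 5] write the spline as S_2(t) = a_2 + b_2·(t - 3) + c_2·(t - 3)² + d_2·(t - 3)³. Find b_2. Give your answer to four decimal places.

2.3000

Put M_i = S'' at the i-th knot. Here h = (2, 2, 2) and Δ = (1/2, 1, 1/2), so the interior equations h_(i-1)·M_(i-1) + 2(h_(i-1)+h_i)·M_i + h_i·M_(i+1) = 6(Δ_i − Δ_(i-1)) read
  2·M_0 + 8·M_1 + 2·M_2 = 6(Δ_1 - Δ_0) = 3
  2·M_1 + 8·M_2 + 2·M_3 = 6(Δ_2 - Δ_1) = -3
Clamped end conditions give two more equations: 2h_0·M_0 + h_0·M_1 = 6(Δ_0 - S'(-1)) = 21 and h_2·M_2 + 2h_2·M_3 = 6(S'(5) - Δ_2) = -39.
Hence M_0 = 31/5, M_1 = -19/10, M_2 = 29/10, M_3 = -56/5.
On [3, 5], with S_2(t) = a_2 + b_2·(t - 3) + c_2·(t - 3)² + d_2·(t - 3)³: c_2 = M_2/2 = 29/20, d_2 = (M_3 - M_2)/(6h_2) = -47/40, b_2 = Δ_2 - h_2(2M_2 + M_3)/6 = 23/10.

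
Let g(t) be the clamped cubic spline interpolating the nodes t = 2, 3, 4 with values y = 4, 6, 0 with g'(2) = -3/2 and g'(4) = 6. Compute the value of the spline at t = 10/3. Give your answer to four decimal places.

3.3889

Put M_i = g'' at the i-th knot. Here h = (1, 1) and Δ = (2, -6), so the interior equations h_(i-1)·M_(i-1) + 2(h_(i-1)+h_i)·M_i + h_i·M_(i+1) = 6(Δ_i − Δ_(i-1)) read
  1·M_0 + 4·M_1 + 1·M_2 = 6(Δ_1 - Δ_0) = -48
Clamped end conditions give two more equations: 2h_0·M_0 + h_0·M_1 = 6(Δ_0 - g'(2)) = 21 and h_1·M_1 + 2h_1·M_2 = 6(g'(4) - Δ_1) = 72.
Solving the tridiagonal system: M_0 = 105/4, M_1 = -63/2, M_2 = 207/4.
On [3, 4], g(t) = 6 - 33/8·(t - 3) - 63/4·(t - 3)² + 111/8·(t - 3)³.
With (t - 3) = 1/3: g(10/3) = 61/18.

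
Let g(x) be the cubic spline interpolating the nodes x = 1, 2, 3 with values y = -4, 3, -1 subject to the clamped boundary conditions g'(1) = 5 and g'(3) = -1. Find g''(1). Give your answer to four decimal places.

With m_i denoting the second derivative at x_i, h_i = 1, 1, and Δ_i = (y_(i+1) − y_i)/h_i = 7, -4:
  1·m_0 + 4·m_1 + 1·m_2 = 6(Δ_1 - Δ_0) = -66
Clamped end conditions give two more equations: 2h_0·m_0 + h_0·m_1 = 6(Δ_0 - g'(1)) = 12 and h_1·m_1 + 2h_1·m_2 = 6(g'(3) - Δ_1) = 18.
Hence m_0 = 39/2, m_1 = -27, m_2 = 45/2.

19.5000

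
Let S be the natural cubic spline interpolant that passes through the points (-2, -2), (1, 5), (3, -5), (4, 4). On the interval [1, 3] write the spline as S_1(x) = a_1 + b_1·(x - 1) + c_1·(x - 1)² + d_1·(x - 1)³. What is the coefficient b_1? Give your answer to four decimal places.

With σ_i denoting the second derivative at x_i, h_i = 3, 2, 1, and Δ_i = (y_(i+1) − y_i)/h_i = 7/3, -5, 9:
  3·σ_0 + 10·σ_1 + 2·σ_2 = 6(Δ_1 - Δ_0) = -44
  2·σ_1 + 6·σ_2 + 1·σ_3 = 6(Δ_2 - Δ_1) = 84
Natural end conditions: σ_0 = σ_3 = 0.
Solving: σ_0 = 0, σ_1 = -54/7, σ_2 = 116/7, σ_3 = 0.
On [1, 3], with S_1(x) = a_1 + b_1·(x - 1) + c_1·(x - 1)² + d_1·(x - 1)³: c_1 = σ_1/2 = -27/7, d_1 = (σ_2 - σ_1)/(6h_1) = 85/42, b_1 = Δ_1 - h_1(2σ_1 + σ_2)/6 = -113/21.

-5.3810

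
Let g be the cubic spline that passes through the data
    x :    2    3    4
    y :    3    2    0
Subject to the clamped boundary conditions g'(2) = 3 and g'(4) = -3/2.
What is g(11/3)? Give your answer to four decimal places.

0.5463

Let m_i = g''(x_i). Step sizes h_i = 1, 1; slopes of the chords Δ_i = (y_(i+1) - y_i)/h_i = -1, -2.
  1·m_0 + 4·m_1 + 1·m_2 = 6(Δ_1 - Δ_0) = -6
Clamped end conditions give two more equations: 2h_0·m_0 + h_0·m_1 = 6(Δ_0 - g'(2)) = -24 and h_1·m_1 + 2h_1·m_2 = 6(g'(4) - Δ_1) = 3.
Forward elimination and back-substitution give m_0 = -51/4, m_1 = 3/2, m_2 = 3/4.
On [3, 4], g(x) = 2 - 21/8·(x - 3) + 3/4·(x - 3)² - 1/8·(x - 3)³.
With (x - 3) = 2/3: g(11/3) = 59/108.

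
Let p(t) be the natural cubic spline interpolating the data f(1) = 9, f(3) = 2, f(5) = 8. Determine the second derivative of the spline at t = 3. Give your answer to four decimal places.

4.8750

Write M_i for p''(x_i). With h_i = 2, 2 and divided differences Δ_i = -7/2, 3, the continuity of p' gives the tridiagonal system
  2·M_0 + 8·M_1 + 2·M_2 = 6(Δ_1 - Δ_0) = 39
Natural end conditions: M_0 = M_2 = 0.
Forward elimination and back-substitution give M_0 = 0, M_1 = 39/8, M_2 = 0.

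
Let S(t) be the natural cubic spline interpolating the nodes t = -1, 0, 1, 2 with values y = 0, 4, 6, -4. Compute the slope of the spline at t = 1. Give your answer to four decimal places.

-3.8667

Write m_i for S''(x_i). With h_i = 1, 1, 1 and divided differences Δ_i = 4, 2, -10, the continuity of S' gives the tridiagonal system
  1·m_0 + 4·m_1 + 1·m_2 = 6(Δ_1 - Δ_0) = -12
  1·m_1 + 4·m_2 + 1·m_3 = 6(Δ_2 - Δ_1) = -72
Natural end conditions: m_0 = m_3 = 0.
Solving: m_0 = 0, m_1 = 8/5, m_2 = -92/5, m_3 = 0.
On [1, 2], S'(t) = b_2 + 2c_2·(t - 1) + 3d_2·(t - 1)² with b_2 = Δ_2 - h_2(2m_2 + m_3)/6 = -58/15, c_2 = m_2/2 = -46/5, d_2 = (m_3 - m_2)/(6h_2) = 46/15. So S'(1) = -58/15.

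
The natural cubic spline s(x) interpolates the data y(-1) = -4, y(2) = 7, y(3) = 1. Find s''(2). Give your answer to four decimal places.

-7.2500

Write M_i for s''(x_i). With h_i = 3, 1 and divided differences Δ_i = 11/3, -6, the continuity of s' gives the tridiagonal system
  3·M_0 + 8·M_1 + 1·M_2 = 6(Δ_1 - Δ_0) = -58
Natural end conditions: M_0 = M_2 = 0.
Forward elimination and back-substitution give M_0 = 0, M_1 = -29/4, M_2 = 0.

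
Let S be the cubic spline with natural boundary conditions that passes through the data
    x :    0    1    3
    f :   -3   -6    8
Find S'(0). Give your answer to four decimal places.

With σ_i denoting the second derivative at x_i, h_i = 1, 2, and Δ_i = (y_(i+1) − y_i)/h_i = -3, 7:
  1·σ_0 + 6·σ_1 + 2·σ_2 = 6(Δ_1 - Δ_0) = 60
Natural end conditions: σ_0 = σ_2 = 0.
Hence σ_0 = 0, σ_1 = 10, σ_2 = 0.
On [0, 1], S'(x) = b_0 + 2c_0·x + 3d_0·x² with b_0 = Δ_0 - h_0(2σ_0 + σ_1)/6 = -14/3, c_0 = σ_0/2 = 0, d_0 = (σ_1 - σ_0)/(6h_0) = 5/3. So S'(0) = -14/3.

-4.6667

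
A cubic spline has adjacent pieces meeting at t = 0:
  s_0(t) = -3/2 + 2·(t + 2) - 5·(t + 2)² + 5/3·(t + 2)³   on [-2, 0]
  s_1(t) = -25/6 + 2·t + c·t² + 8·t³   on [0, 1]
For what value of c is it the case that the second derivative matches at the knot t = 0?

5

s_0''(t) = -10 + 10·(t + 2), so s_0''(0) = 10. On the right, s_1''(0) = 2c, so c = 5.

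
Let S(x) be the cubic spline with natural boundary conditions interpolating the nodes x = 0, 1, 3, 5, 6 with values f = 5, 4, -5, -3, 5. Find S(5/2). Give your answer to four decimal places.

Let M_i = S''(x_i). Step sizes h_i = 1, 2, 2, 1; slopes of the chords Δ_i = (y_(i+1) - y_i)/h_i = -1, -9/2, 1, 8.
  1·M_0 + 6·M_1 + 2·M_2 = 6(Δ_1 - Δ_0) = -21
  2·M_1 + 8·M_2 + 2·M_3 = 6(Δ_2 - Δ_1) = 33
  2·M_2 + 6·M_3 + 1·M_4 = 6(Δ_3 - Δ_2) = 42
Natural end conditions: M_0 = M_4 = 0.
Solving: M_0 = 0, M_1 = -24/5, M_2 = 39/10, M_3 = 57/10, M_4 = 0.
On [1, 3], S(x) = 4 - 13/5·(x - 1) - 12/5·(x - 1)² + 29/40·(x - 1)³.
With (x - 1) = 3/2: S(5/2) = -913/320.

-2.8531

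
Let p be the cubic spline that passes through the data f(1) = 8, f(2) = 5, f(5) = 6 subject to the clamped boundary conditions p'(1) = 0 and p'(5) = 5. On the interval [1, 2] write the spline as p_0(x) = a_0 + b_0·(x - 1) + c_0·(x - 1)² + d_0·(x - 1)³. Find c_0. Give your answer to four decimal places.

Put M_i = p'' at the i-th knot. Here h = (1, 3) and Δ = (-3, 1/3), so the interior equations h_(i-1)·M_(i-1) + 2(h_(i-1)+h_i)·M_i + h_i·M_(i+1) = 6(Δ_i − Δ_(i-1)) read
  1·M_0 + 8·M_1 + 3·M_2 = 6(Δ_1 - Δ_0) = 20
Clamped end conditions give two more equations: 2h_0·M_0 + h_0·M_1 = 6(Δ_0 - p'(1)) = -18 and h_1·M_1 + 2h_1·M_2 = 6(p'(5) - Δ_1) = 28.
Solving: M_0 = -41/4, M_1 = 5/2, M_2 = 41/12.
On [1, 2], with p_0(x) = a_0 + b_0·(x - 1) + c_0·(x - 1)² + d_0·(x - 1)³: c_0 = M_0/2 = -41/8, d_0 = (M_1 - M_0)/(6h_0) = 17/8, b_0 = Δ_0 - h_0(2M_0 + M_1)/6 = 0.

-5.1250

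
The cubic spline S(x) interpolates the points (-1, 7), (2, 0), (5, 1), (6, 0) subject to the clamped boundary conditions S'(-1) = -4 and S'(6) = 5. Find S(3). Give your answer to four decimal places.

Put σ_i = S'' at the i-th knot. Here h = (3, 3, 1) and Δ = (-7/3, 1/3, -1), so the interior equations h_(i-1)·σ_(i-1) + 2(h_(i-1)+h_i)·σ_i + h_i·σ_(i+1) = 6(Δ_i − Δ_(i-1)) read
  3·σ_0 + 12·σ_1 + 3·σ_2 = 6(Δ_1 - Δ_0) = 16
  3·σ_1 + 8·σ_2 + 1·σ_3 = 6(Δ_2 - Δ_1) = -8
Clamped end conditions give two more equations: 2h_0·σ_0 + h_0·σ_1 = 6(Δ_0 - S'(-1)) = 10 and h_2·σ_2 + 2h_2·σ_3 = 6(S'(6) - Δ_2) = 36.
Hence σ_0 = 16/31, σ_1 = 214/93, σ_2 = -136/31, σ_3 = 626/31.
On [2, 5], S(x) = 0 + 7/31·(x - 2) + 107/93·(x - 2)² - 311/837·(x - 2)³.
With (x - 2) = 1: S(3) = 841/837.

1.0048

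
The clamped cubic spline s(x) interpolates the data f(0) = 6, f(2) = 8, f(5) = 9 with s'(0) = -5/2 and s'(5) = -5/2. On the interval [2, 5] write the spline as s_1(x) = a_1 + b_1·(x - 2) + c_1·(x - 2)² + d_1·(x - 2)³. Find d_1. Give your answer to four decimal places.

Put M_i = s'' at the i-th knot. Here h = (2, 3) and Δ = (1, 1/3), so the interior equations h_(i-1)·M_(i-1) + 2(h_(i-1)+h_i)·M_i + h_i·M_(i+1) = 6(Δ_i − Δ_(i-1)) read
  2·M_0 + 10·M_1 + 3·M_2 = 6(Δ_1 - Δ_0) = -4
Clamped end conditions give two more equations: 2h_0·M_0 + h_0·M_1 = 6(Δ_0 - s'(0)) = 21 and h_1·M_1 + 2h_1·M_2 = 6(s'(5) - Δ_1) = -17.
Forward elimination and back-substitution give M_0 = 113/20, M_1 = -4/5, M_2 = -73/30.
On [2, 5], with s_1(x) = a_1 + b_1·(x - 2) + c_1·(x - 2)² + d_1·(x - 2)³: c_1 = M_1/2 = -2/5, d_1 = (M_2 - M_1)/(6h_1) = -49/540, b_1 = Δ_1 - h_1(2M_1 + M_2)/6 = 47/20.

-0.0907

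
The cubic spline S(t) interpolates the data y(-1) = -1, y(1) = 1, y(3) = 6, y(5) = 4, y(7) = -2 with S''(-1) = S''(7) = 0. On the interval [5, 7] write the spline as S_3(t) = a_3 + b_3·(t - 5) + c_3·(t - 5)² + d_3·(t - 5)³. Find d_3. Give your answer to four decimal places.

0.0647

Write M_i for S''(x_i). With h_i = 2, 2, 2, 2 and divided differences Δ_i = 1, 5/2, -1, -3, the continuity of S' gives the tridiagonal system
  2·M_0 + 8·M_1 + 2·M_2 = 6(Δ_1 - Δ_0) = 9
  2·M_1 + 8·M_2 + 2·M_3 = 6(Δ_2 - Δ_1) = -21
  2·M_2 + 8·M_3 + 2·M_4 = 6(Δ_3 - Δ_2) = -12
Natural end conditions: M_0 = M_4 = 0.
Solving: M_0 = 0, M_1 = 207/112, M_2 = -81/28, M_3 = -87/112, M_4 = 0.
On [5, 7], with S_3(t) = a_3 + b_3·(t - 5) + c_3·(t - 5)² + d_3·(t - 5)³: c_3 = M_3/2 = -87/224, d_3 = (M_4 - M_3)/(6h_3) = 29/448, b_3 = Δ_3 - h_3(2M_3 + M_4)/6 = -139/56.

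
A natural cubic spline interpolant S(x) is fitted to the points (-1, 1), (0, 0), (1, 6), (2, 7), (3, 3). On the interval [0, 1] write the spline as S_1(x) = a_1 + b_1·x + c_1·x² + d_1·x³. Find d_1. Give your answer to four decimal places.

-3.7143

Let M_i = S''(x_i). Step sizes h_i = 1, 1, 1, 1; slopes of the chords Δ_i = (y_(i+1) - y_i)/h_i = -1, 6, 1, -4.
  1·M_0 + 4·M_1 + 1·M_2 = 6(Δ_1 - Δ_0) = 42
  1·M_1 + 4·M_2 + 1·M_3 = 6(Δ_2 - Δ_1) = -30
  1·M_2 + 4·M_3 + 1·M_4 = 6(Δ_3 - Δ_2) = -30
Natural end conditions: M_0 = M_4 = 0.
Forward elimination and back-substitution give M_0 = 0, M_1 = 90/7, M_2 = -66/7, M_3 = -36/7, M_4 = 0.
On [0, 1], with S_1(x) = a_1 + b_1·x + c_1·x² + d_1·x³: c_1 = M_1/2 = 45/7, d_1 = (M_2 - M_1)/(6h_1) = -26/7, b_1 = Δ_1 - h_1(2M_1 + M_2)/6 = 23/7.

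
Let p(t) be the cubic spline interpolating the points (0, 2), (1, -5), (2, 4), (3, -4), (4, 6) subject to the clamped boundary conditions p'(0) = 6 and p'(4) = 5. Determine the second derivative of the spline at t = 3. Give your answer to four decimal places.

Put M_i = p'' at the i-th knot. Here h = (1, 1, 1, 1) and Δ = (-7, 9, -8, 10), so the interior equations h_(i-1)·M_(i-1) + 2(h_(i-1)+h_i)·M_i + h_i·M_(i+1) = 6(Δ_i − Δ_(i-1)) read
  1·M_0 + 4·M_1 + 1·M_2 = 6(Δ_1 - Δ_0) = 96
  1·M_1 + 4·M_2 + 1·M_3 = 6(Δ_2 - Δ_1) = -102
  1·M_2 + 4·M_3 + 1·M_4 = 6(Δ_3 - Δ_2) = 108
Clamped end conditions give two more equations: 2h_0·M_0 + h_0·M_1 = 6(Δ_0 - p'(0)) = -78 and h_3·M_3 + 2h_3·M_4 = 6(p'(4) - Δ_3) = -30.
Forward elimination and back-substitution give M_0 = -1837/28, M_1 = 745/14, M_2 = -205/4, M_3 = 697/14, M_4 = -1117/28.

49.7857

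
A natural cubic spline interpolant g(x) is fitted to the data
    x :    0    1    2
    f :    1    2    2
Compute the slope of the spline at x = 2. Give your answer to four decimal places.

Put σ_i = g'' at the i-th knot. Here h = (1, 1) and Δ = (1, 0), so the interior equations h_(i-1)·σ_(i-1) + 2(h_(i-1)+h_i)·σ_i + h_i·σ_(i+1) = 6(Δ_i − Δ_(i-1)) read
  1·σ_0 + 4·σ_1 + 1·σ_2 = 6(Δ_1 - Δ_0) = -6
Natural end conditions: σ_0 = σ_2 = 0.
Forward elimination and back-substitution give σ_0 = 0, σ_1 = -3/2, σ_2 = 0.
On [1, 2], g'(x) = b_1 + 2c_1·(x - 1) + 3d_1·(x - 1)² with b_1 = Δ_1 - h_1(2σ_1 + σ_2)/6 = 1/2, c_1 = σ_1/2 = -3/4, d_1 = (σ_2 - σ_1)/(6h_1) = 1/4. So g'(2) = -1/4.

-0.2500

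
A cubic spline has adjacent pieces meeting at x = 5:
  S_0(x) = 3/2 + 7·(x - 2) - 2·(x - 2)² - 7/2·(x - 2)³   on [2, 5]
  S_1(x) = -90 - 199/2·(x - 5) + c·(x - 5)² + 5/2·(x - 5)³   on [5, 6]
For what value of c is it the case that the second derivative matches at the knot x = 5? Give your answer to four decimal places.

-33.5000

S_0''(x) = -4 - 21·(x - 2), so S_0''(5) = -67. On the right, S_1''(5) = 2c, so c = -67/2.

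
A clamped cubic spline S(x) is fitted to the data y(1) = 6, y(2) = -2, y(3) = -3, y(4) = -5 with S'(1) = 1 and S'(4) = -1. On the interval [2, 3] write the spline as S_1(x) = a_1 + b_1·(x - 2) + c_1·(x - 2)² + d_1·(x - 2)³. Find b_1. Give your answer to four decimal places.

-6.9333

Let M_i = S''(x_i). Step sizes h_i = 1, 1, 1; slopes of the chords Δ_i = (y_(i+1) - y_i)/h_i = -8, -1, -2.
  1·M_0 + 4·M_1 + 1·M_2 = 6(Δ_1 - Δ_0) = 42
  1·M_1 + 4·M_2 + 1·M_3 = 6(Δ_2 - Δ_1) = -6
Clamped end conditions give two more equations: 2h_0·M_0 + h_0·M_1 = 6(Δ_0 - S'(1)) = -54 and h_2·M_2 + 2h_2·M_3 = 6(S'(4) - Δ_2) = 6.
Solving the tridiagonal system: M_0 = -572/15, M_1 = 334/15, M_2 = -134/15, M_3 = 112/15.
On [2, 3], with S_1(x) = a_1 + b_1·(x - 2) + c_1·(x - 2)² + d_1·(x - 2)³: c_1 = M_1/2 = 167/15, d_1 = (M_2 - M_1)/(6h_1) = -26/5, b_1 = Δ_1 - h_1(2M_1 + M_2)/6 = -104/15.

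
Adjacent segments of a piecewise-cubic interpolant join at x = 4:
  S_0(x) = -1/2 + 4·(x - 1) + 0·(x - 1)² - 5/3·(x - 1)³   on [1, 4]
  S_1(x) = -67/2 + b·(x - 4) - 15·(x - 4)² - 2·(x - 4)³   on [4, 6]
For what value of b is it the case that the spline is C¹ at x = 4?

-41

S_0'(x) = 4 + 0·(x - 1) - 5·(x - 1)², so S_0'(4) = -41. On the right, S_1'(4) = b, so b = -41.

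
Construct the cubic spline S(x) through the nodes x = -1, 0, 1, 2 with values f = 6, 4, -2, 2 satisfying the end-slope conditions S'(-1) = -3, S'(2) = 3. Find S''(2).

Write M_i for S''(x_i). With h_i = 1, 1, 1 and divided differences Δ_i = -2, -6, 4, the continuity of S' gives the tridiagonal system
  1·M_0 + 4·M_1 + 1·M_2 = 6(Δ_1 - Δ_0) = -24
  1·M_1 + 4·M_2 + 1·M_3 = 6(Δ_2 - Δ_1) = 60
Clamped end conditions give two more equations: 2h_0·M_0 + h_0·M_1 = 6(Δ_0 - S'(-1)) = 6 and h_2·M_2 + 2h_2·M_3 = 6(S'(2) - Δ_2) = -6.
Solving: M_0 = 10, M_1 = -14, M_2 = 22, M_3 = -14.

-14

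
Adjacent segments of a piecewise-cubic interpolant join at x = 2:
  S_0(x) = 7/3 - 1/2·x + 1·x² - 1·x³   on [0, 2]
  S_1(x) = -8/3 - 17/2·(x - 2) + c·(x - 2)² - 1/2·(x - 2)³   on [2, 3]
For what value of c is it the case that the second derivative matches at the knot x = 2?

S_0''(x) = 2 - 6·x, so S_0''(2) = -10. On the right, S_1''(2) = 2c, so c = -5.

-5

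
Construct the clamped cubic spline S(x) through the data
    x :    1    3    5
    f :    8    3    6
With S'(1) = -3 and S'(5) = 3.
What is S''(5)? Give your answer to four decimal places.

0.7500

With M_i denoting the second derivative at x_i, h_i = 2, 2, and Δ_i = (y_(i+1) − y_i)/h_i = -5/2, 3/2:
  2·M_0 + 8·M_1 + 2·M_2 = 6(Δ_1 - Δ_0) = 24
Clamped end conditions give two more equations: 2h_0·M_0 + h_0·M_1 = 6(Δ_0 - S'(1)) = 3 and h_1·M_1 + 2h_1·M_2 = 6(S'(5) - Δ_1) = 9.
Hence M_0 = -3/4, M_1 = 3, M_2 = 3/4.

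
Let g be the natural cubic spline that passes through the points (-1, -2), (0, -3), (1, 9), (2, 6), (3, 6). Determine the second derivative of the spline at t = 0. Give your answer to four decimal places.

27.6429

Put M_i = g'' at the i-th knot. Here h = (1, 1, 1, 1) and Δ = (-1, 12, -3, 0), so the interior equations h_(i-1)·M_(i-1) + 2(h_(i-1)+h_i)·M_i + h_i·M_(i+1) = 6(Δ_i − Δ_(i-1)) read
  1·M_0 + 4·M_1 + 1·M_2 = 6(Δ_1 - Δ_0) = 78
  1·M_1 + 4·M_2 + 1·M_3 = 6(Δ_2 - Δ_1) = -90
  1·M_2 + 4·M_3 + 1·M_4 = 6(Δ_3 - Δ_2) = 18
Natural end conditions: M_0 = M_4 = 0.
Solving the tridiagonal system: M_0 = 0, M_1 = 387/14, M_2 = -228/7, M_3 = 177/14, M_4 = 0.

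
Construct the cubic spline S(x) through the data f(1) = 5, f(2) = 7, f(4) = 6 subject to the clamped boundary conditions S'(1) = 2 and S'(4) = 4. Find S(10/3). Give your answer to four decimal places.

Write σ_i for S''(x_i). With h_i = 1, 2 and divided differences Δ_i = 2, -1/2, the continuity of S' gives the tridiagonal system
  1·σ_0 + 6·σ_1 + 2·σ_2 = 6(Δ_1 - Δ_0) = -15
Clamped end conditions give two more equations: 2h_0·σ_0 + h_0·σ_1 = 6(Δ_0 - S'(1)) = 0 and h_1·σ_1 + 2h_1·σ_2 = 6(S'(4) - Δ_1) = 27.
Hence σ_0 = 19/6, σ_1 = -19/3, σ_2 = 119/12.
On [2, 4], S(x) = 7 + 5/12·(x - 2) - 19/6·(x - 2)² + 65/48·(x - 2)³.
With (x - 2) = 4/3: S(10/3) = 416/81.

5.1358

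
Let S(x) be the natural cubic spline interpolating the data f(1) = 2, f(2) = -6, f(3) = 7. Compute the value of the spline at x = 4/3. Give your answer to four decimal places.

With σ_i denoting the second derivative at x_i, h_i = 1, 1, and Δ_i = (y_(i+1) − y_i)/h_i = -8, 13:
  1·σ_0 + 4·σ_1 + 1·σ_2 = 6(Δ_1 - Δ_0) = 126
Natural end conditions: σ_0 = σ_2 = 0.
Hence σ_0 = 0, σ_1 = 63/2, σ_2 = 0.
On [1, 2], S(x) = 2 - 53/4·(x - 1) + 0·(x - 1)² + 21/4·(x - 1)³.
With (x - 1) = 1/3: S(4/3) = -20/9.

-2.2222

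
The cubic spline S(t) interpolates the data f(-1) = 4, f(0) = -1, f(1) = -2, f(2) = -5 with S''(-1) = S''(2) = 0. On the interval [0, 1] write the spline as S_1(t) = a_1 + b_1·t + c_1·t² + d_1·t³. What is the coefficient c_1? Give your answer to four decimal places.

3.6000

With m_i denoting the second derivative at x_i, h_i = 1, 1, 1, and Δ_i = (y_(i+1) − y_i)/h_i = -5, -1, -3:
  1·m_0 + 4·m_1 + 1·m_2 = 6(Δ_1 - Δ_0) = 24
  1·m_1 + 4·m_2 + 1·m_3 = 6(Δ_2 - Δ_1) = -12
Natural end conditions: m_0 = m_3 = 0.
Forward elimination and back-substitution give m_0 = 0, m_1 = 36/5, m_2 = -24/5, m_3 = 0.
On [0, 1], with S_1(t) = a_1 + b_1·t + c_1·t² + d_1·t³: c_1 = m_1/2 = 18/5, d_1 = (m_2 - m_1)/(6h_1) = -2, b_1 = Δ_1 - h_1(2m_1 + m_2)/6 = -13/5.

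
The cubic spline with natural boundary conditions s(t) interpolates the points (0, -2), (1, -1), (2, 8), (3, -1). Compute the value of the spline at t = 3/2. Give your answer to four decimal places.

Let σ_i = s''(x_i). Step sizes h_i = 1, 1, 1; slopes of the chords Δ_i = (y_(i+1) - y_i)/h_i = 1, 9, -9.
  1·σ_0 + 4·σ_1 + 1·σ_2 = 6(Δ_1 - Δ_0) = 48
  1·σ_1 + 4·σ_2 + 1·σ_3 = 6(Δ_2 - Δ_1) = -108
Natural end conditions: σ_0 = σ_3 = 0.
Forward elimination and back-substitution give σ_0 = 0, σ_1 = 20, σ_2 = -32, σ_3 = 0.
On [1, 2], s(t) = -1 + 23/3·(t - 1) + 10·(t - 1)² - 26/3·(t - 1)³.
With (t - 1) = 1/2: s(3/2) = 17/4.

4.2500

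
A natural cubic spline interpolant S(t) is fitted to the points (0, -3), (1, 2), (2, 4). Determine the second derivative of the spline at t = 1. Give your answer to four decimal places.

-4.5000

Put m_i = S'' at the i-th knot. Here h = (1, 1) and Δ = (5, 2), so the interior equations h_(i-1)·m_(i-1) + 2(h_(i-1)+h_i)·m_i + h_i·m_(i+1) = 6(Δ_i − Δ_(i-1)) read
  1·m_0 + 4·m_1 + 1·m_2 = 6(Δ_1 - Δ_0) = -18
Natural end conditions: m_0 = m_2 = 0.
Solving: m_0 = 0, m_1 = -9/2, m_2 = 0.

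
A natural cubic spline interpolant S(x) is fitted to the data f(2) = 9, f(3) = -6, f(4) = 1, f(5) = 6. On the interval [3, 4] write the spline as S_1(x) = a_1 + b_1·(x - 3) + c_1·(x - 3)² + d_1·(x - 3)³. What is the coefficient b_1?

Let m_i = S''(x_i). Step sizes h_i = 1, 1, 1; slopes of the chords Δ_i = (y_(i+1) - y_i)/h_i = -15, 7, 5.
  1·m_0 + 4·m_1 + 1·m_2 = 6(Δ_1 - Δ_0) = 132
  1·m_1 + 4·m_2 + 1·m_3 = 6(Δ_2 - Δ_1) = -12
Natural end conditions: m_0 = m_3 = 0.
Solving the tridiagonal system: m_0 = 0, m_1 = 36, m_2 = -12, m_3 = 0.
On [3, 4], with S_1(x) = a_1 + b_1·(x - 3) + c_1·(x - 3)² + d_1·(x - 3)³: c_1 = m_1/2 = 18, d_1 = (m_2 - m_1)/(6h_1) = -8, b_1 = Δ_1 - h_1(2m_1 + m_2)/6 = -3.

-3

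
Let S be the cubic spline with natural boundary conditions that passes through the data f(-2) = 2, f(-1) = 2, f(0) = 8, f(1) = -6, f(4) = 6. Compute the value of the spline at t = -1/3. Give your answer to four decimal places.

Let m_i = S''(x_i). Step sizes h_i = 1, 1, 1, 3; slopes of the chords Δ_i = (y_(i+1) - y_i)/h_i = 0, 6, -14, 4.
  1·m_0 + 4·m_1 + 1·m_2 = 6(Δ_1 - Δ_0) = 36
  1·m_1 + 4·m_2 + 1·m_3 = 6(Δ_2 - Δ_1) = -120
  1·m_2 + 8·m_3 + 3·m_4 = 6(Δ_3 - Δ_2) = 108
Natural end conditions: m_0 = m_4 = 0.
Forward elimination and back-substitution give m_0 = 0, m_1 = 546/29, m_2 = -1140/29, m_3 = 534/29, m_4 = 0.
On [-1, 0], S(t) = 2 + 182/29·(t + 1) + 273/29·(t + 1)² - 281/29·(t + 1)³.
With (t + 1) = 2/3: S(-1/3) = 5870/783.

7.4968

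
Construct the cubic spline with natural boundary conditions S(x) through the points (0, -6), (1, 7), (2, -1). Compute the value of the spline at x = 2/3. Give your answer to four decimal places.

4.6111

Let m_i = S''(x_i). Step sizes h_i = 1, 1; slopes of the chords Δ_i = (y_(i+1) - y_i)/h_i = 13, -8.
  1·m_0 + 4·m_1 + 1·m_2 = 6(Δ_1 - Δ_0) = -126
Natural end conditions: m_0 = m_2 = 0.
Solving the tridiagonal system: m_0 = 0, m_1 = -63/2, m_2 = 0.
On [0, 1], S(x) = -6 + 73/4·x + 0·x² - 21/4·x³.
With x = 2/3: S(2/3) = 83/18.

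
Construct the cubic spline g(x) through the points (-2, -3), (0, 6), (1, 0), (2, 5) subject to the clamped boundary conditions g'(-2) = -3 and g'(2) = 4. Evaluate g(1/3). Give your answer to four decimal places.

Write σ_i for g''(x_i). With h_i = 2, 1, 1 and divided differences Δ_i = 9/2, -6, 5, the continuity of g' gives the tridiagonal system
  2·σ_0 + 6·σ_1 + 1·σ_2 = 6(Δ_1 - Δ_0) = -63
  1·σ_1 + 4·σ_2 + 1·σ_3 = 6(Δ_2 - Δ_1) = 66
Clamped end conditions give two more equations: 2h_0·σ_0 + h_0·σ_1 = 6(Δ_0 - g'(-2)) = 45 and h_2·σ_2 + 2h_2·σ_3 = 6(g'(2) - Δ_2) = -6.
Forward elimination and back-substitution give σ_0 = 493/22, σ_1 = -491/22, σ_2 = 287/11, σ_3 = -353/22.
On [0, 1], g(x) = 6 - 32/11·x - 491/44·x² + 355/44·x³.
With x = 1/3: g(1/3) = 2429/594.

4.0892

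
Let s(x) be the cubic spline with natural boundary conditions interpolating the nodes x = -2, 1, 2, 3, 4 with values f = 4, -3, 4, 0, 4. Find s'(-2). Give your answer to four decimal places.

Put M_i = s'' at the i-th knot. Here h = (3, 1, 1, 1) and Δ = (-7/3, 7, -4, 4), so the interior equations h_(i-1)·M_(i-1) + 2(h_(i-1)+h_i)·M_i + h_i·M_(i+1) = 6(Δ_i − Δ_(i-1)) read
  3·M_0 + 8·M_1 + 1·M_2 = 6(Δ_1 - Δ_0) = 56
  1·M_1 + 4·M_2 + 1·M_3 = 6(Δ_2 - Δ_1) = -66
  1·M_2 + 4·M_3 + 1·M_4 = 6(Δ_3 - Δ_2) = 48
Natural end conditions: M_0 = M_4 = 0.
Solving: M_0 = 0, M_1 = 288/29, M_2 = -680/29, M_3 = 518/29, M_4 = 0.
On [-2, 1], s'(x) = b_0 + 2c_0·(x + 2) + 3d_0·(x + 2)² with b_0 = Δ_0 - h_0(2M_0 + M_1)/6 = -635/87, c_0 = M_0/2 = 0, d_0 = (M_1 - M_0)/(6h_0) = 16/29. So s'(-2) = -635/87.

-7.2989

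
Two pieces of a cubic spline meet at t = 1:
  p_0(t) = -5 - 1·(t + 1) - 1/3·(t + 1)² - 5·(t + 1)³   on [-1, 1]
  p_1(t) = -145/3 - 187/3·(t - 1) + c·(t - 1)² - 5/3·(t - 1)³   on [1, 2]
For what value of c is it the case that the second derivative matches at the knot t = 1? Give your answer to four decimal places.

-30.3333

p_0''(t) = -2/3 - 30·(t + 1), so p_0''(1) = -182/3. On the right, p_1''(1) = 2c, so c = -91/3.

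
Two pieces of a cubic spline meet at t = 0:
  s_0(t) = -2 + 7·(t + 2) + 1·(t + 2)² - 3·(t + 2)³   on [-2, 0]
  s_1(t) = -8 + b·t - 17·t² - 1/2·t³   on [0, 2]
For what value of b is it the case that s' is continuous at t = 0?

-25

s_0'(t) = 7 + 2·(t + 2) - 9·(t + 2)², so s_0'(0) = -25. On the right, s_1'(0) = b, so b = -25.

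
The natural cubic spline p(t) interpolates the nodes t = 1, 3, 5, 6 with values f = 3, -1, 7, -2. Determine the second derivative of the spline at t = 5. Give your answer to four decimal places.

With M_i denoting the second derivative at x_i, h_i = 2, 2, 1, and Δ_i = (y_(i+1) − y_i)/h_i = -2, 4, -9:
  2·M_0 + 8·M_1 + 2·M_2 = 6(Δ_1 - Δ_0) = 36
  2·M_1 + 6·M_2 + 1·M_3 = 6(Δ_2 - Δ_1) = -78
Natural end conditions: M_0 = M_3 = 0.
Forward elimination and back-substitution give M_0 = 0, M_1 = 93/11, M_2 = -174/11, M_3 = 0.

-15.8182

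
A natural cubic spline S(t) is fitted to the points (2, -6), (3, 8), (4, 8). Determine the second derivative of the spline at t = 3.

Let M_i = S''(x_i). Step sizes h_i = 1, 1; slopes of the chords Δ_i = (y_(i+1) - y_i)/h_i = 14, 0.
  1·M_0 + 4·M_1 + 1·M_2 = 6(Δ_1 - Δ_0) = -84
Natural end conditions: M_0 = M_2 = 0.
Solving: M_0 = 0, M_1 = -21, M_2 = 0.

-21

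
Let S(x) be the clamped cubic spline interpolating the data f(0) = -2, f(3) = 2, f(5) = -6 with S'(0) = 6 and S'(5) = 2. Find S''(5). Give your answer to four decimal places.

Let M_i = S''(x_i). Step sizes h_i = 3, 2; slopes of the chords Δ_i = (y_(i+1) - y_i)/h_i = 4/3, -4.
  3·M_0 + 10·M_1 + 2·M_2 = 6(Δ_1 - Δ_0) = -32
Clamped end conditions give two more equations: 2h_0·M_0 + h_0·M_1 = 6(Δ_0 - S'(0)) = -28 and h_1·M_1 + 2h_1·M_2 = 6(S'(5) - Δ_1) = 36.
Solving: M_0 = -34/15, M_1 = -24/5, M_2 = 57/5.

11.4000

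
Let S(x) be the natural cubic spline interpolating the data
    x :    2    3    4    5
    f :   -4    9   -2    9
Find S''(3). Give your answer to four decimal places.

-47.2000

Write σ_i for S''(x_i). With h_i = 1, 1, 1 and divided differences Δ_i = 13, -11, 11, the continuity of S' gives the tridiagonal system
  1·σ_0 + 4·σ_1 + 1·σ_2 = 6(Δ_1 - Δ_0) = -144
  1·σ_1 + 4·σ_2 + 1·σ_3 = 6(Δ_2 - Δ_1) = 132
Natural end conditions: σ_0 = σ_3 = 0.
Solving: σ_0 = 0, σ_1 = -236/5, σ_2 = 224/5, σ_3 = 0.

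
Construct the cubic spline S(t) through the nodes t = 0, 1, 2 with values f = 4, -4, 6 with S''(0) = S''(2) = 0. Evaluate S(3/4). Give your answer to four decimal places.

Let M_i = S''(x_i). Step sizes h_i = 1, 1; slopes of the chords Δ_i = (y_(i+1) - y_i)/h_i = -8, 10.
  1·M_0 + 4·M_1 + 1·M_2 = 6(Δ_1 - Δ_0) = 108
Natural end conditions: M_0 = M_2 = 0.
Hence M_0 = 0, M_1 = 27, M_2 = 0.
On [0, 1], S(t) = 4 - 25/2·t + 0·t² + 9/2·t³.
With t = 3/4: S(3/4) = -445/128.

-3.4766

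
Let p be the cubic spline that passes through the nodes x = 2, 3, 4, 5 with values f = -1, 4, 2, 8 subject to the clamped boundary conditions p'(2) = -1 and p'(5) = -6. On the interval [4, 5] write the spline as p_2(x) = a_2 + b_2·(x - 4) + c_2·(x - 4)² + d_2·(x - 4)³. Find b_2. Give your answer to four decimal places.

4.1333

Write m_i for p''(x_i). With h_i = 1, 1, 1 and divided differences Δ_i = 5, -2, 6, the continuity of p' gives the tridiagonal system
  1·m_0 + 4·m_1 + 1·m_2 = 6(Δ_1 - Δ_0) = -42
  1·m_1 + 4·m_2 + 1·m_3 = 6(Δ_2 - Δ_1) = 48
Clamped end conditions give two more equations: 2h_0·m_0 + h_0·m_1 = 6(Δ_0 - p'(2)) = 36 and h_2·m_2 + 2h_2·m_3 = 6(p'(5) - Δ_2) = -72.
Solving the tridiagonal system: m_0 = 466/15, m_1 = -392/15, m_2 = 472/15, m_3 = -776/15.
On [4, 5], with p_2(x) = a_2 + b_2·(x - 4) + c_2·(x - 4)² + d_2·(x - 4)³: c_2 = m_2/2 = 236/15, d_2 = (m_3 - m_2)/(6h_2) = -208/15, b_2 = Δ_2 - h_2(2m_2 + m_3)/6 = 62/15.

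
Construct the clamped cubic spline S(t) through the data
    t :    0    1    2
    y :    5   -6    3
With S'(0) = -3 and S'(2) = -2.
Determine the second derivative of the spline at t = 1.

59

Put σ_i = S'' at the i-th knot. Here h = (1, 1) and Δ = (-11, 9), so the interior equations h_(i-1)·σ_(i-1) + 2(h_(i-1)+h_i)·σ_i + h_i·σ_(i+1) = 6(Δ_i − Δ_(i-1)) read
  1·σ_0 + 4·σ_1 + 1·σ_2 = 6(Δ_1 - Δ_0) = 120
Clamped end conditions give two more equations: 2h_0·σ_0 + h_0·σ_1 = 6(Δ_0 - S'(0)) = -48 and h_1·σ_1 + 2h_1·σ_2 = 6(S'(2) - Δ_1) = -66.
Solving the tridiagonal system: σ_0 = -107/2, σ_1 = 59, σ_2 = -125/2.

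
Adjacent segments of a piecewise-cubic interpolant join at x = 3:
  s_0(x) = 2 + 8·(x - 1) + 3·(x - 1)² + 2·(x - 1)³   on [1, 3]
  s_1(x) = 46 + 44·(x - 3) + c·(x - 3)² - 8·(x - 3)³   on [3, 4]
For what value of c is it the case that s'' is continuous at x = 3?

15

s_0''(x) = 6 + 12·(x - 1), so s_0''(3) = 30. On the right, s_1''(3) = 2c, so c = 15.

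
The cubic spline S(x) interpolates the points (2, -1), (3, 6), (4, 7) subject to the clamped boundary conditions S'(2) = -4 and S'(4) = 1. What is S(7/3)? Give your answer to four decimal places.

Write σ_i for S''(x_i). With h_i = 1, 1 and divided differences Δ_i = 7, 1, the continuity of S' gives the tridiagonal system
  1·σ_0 + 4·σ_1 + 1·σ_2 = 6(Δ_1 - Δ_0) = -36
Clamped end conditions give two more equations: 2h_0·σ_0 + h_0·σ_1 = 6(Δ_0 - S'(2)) = 66 and h_1·σ_1 + 2h_1·σ_2 = 6(S'(4) - Δ_1) = 0.
Solving the tridiagonal system: σ_0 = 89/2, σ_1 = -23, σ_2 = 23/2.
On [2, 3], S(x) = -1 - 4·(x - 2) + 89/4·(x - 2)² - 45/4·(x - 2)³.
With (x - 2) = 1/3: S(7/3) = -5/18.

-0.2778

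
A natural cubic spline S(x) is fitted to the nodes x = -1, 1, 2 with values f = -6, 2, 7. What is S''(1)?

1

Write M_i for S''(x_i). With h_i = 2, 1 and divided differences Δ_i = 4, 5, the continuity of S' gives the tridiagonal system
  2·M_0 + 6·M_1 + 1·M_2 = 6(Δ_1 - Δ_0) = 6
Natural end conditions: M_0 = M_2 = 0.
Forward elimination and back-substitution give M_0 = 0, M_1 = 1, M_2 = 0.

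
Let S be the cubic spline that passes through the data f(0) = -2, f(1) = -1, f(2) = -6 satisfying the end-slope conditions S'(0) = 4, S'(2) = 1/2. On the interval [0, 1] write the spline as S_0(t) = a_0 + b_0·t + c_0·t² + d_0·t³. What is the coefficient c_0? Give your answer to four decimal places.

With M_i denoting the second derivative at x_i, h_i = 1, 1, and Δ_i = (y_(i+1) − y_i)/h_i = 1, -5:
  1·M_0 + 4·M_1 + 1·M_2 = 6(Δ_1 - Δ_0) = -36
Clamped end conditions give two more equations: 2h_0·M_0 + h_0·M_1 = 6(Δ_0 - S'(0)) = -18 and h_1·M_1 + 2h_1·M_2 = 6(S'(2) - Δ_1) = 33.
Solving: M_0 = -7/4, M_1 = -29/2, M_2 = 95/4.
On [0, 1], with S_0(t) = a_0 + b_0·t + c_0·t² + d_0·t³: c_0 = M_0/2 = -7/8, d_0 = (M_1 - M_0)/(6h_0) = -17/8, b_0 = Δ_0 - h_0(2M_0 + M_1)/6 = 4.

-0.8750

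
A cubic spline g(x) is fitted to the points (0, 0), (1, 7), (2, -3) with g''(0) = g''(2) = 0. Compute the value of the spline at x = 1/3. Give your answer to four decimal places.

Let M_i = g''(x_i). Step sizes h_i = 1, 1; slopes of the chords Δ_i = (y_(i+1) - y_i)/h_i = 7, -10.
  1·M_0 + 4·M_1 + 1·M_2 = 6(Δ_1 - Δ_0) = -102
Natural end conditions: M_0 = M_2 = 0.
Solving: M_0 = 0, M_1 = -51/2, M_2 = 0.
On [0, 1], g(x) = 0 + 45/4·x + 0·x² - 17/4·x³.
With x = 1/3: g(1/3) = 97/27.

3.5926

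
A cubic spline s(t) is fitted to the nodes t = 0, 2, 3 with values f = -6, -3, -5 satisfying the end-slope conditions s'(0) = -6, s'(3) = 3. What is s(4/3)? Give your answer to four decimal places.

-4.2963

Let σ_i = s''(x_i). Step sizes h_i = 2, 1; slopes of the chords Δ_i = (y_(i+1) - y_i)/h_i = 3/2, -2.
  2·σ_0 + 6·σ_1 + 1·σ_2 = 6(Δ_1 - Δ_0) = -21
Clamped end conditions give two more equations: 2h_0·σ_0 + h_0·σ_1 = 6(Δ_0 - s'(0)) = 45 and h_1·σ_1 + 2h_1·σ_2 = 6(s'(3) - Δ_1) = 30.
Solving: σ_0 = 71/4, σ_1 = -13, σ_2 = 43/2.
On [0, 2], s(t) = -6 - 6·t + 71/8·t² - 41/16·t³.
With t = 4/3: s(4/3) = -116/27.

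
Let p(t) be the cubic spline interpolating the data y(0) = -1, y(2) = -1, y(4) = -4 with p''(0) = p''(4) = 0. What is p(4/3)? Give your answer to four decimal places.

With m_i denoting the second derivative at x_i, h_i = 2, 2, and Δ_i = (y_(i+1) − y_i)/h_i = 0, -3/2:
  2·m_0 + 8·m_1 + 2·m_2 = 6(Δ_1 - Δ_0) = -9
Natural end conditions: m_0 = m_2 = 0.
Hence m_0 = 0, m_1 = -9/8, m_2 = 0.
On [0, 2], p(t) = -1 + 3/8·t + 0·t² - 3/32·t³.
With t = 4/3: p(4/3) = -13/18.

-0.7222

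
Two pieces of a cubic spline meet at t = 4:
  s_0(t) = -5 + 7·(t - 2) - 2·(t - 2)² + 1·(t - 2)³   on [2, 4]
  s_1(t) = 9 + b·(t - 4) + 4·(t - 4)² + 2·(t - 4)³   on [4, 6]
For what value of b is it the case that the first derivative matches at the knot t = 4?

s_0'(t) = 7 - 4·(t - 2) + 3·(t - 2)², so s_0'(4) = 11. On the right, s_1'(4) = b, so b = 11.

11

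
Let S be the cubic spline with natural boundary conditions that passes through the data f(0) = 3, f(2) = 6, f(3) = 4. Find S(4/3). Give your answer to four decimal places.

5.8642

Let M_i = S''(x_i). Step sizes h_i = 2, 1; slopes of the chords Δ_i = (y_(i+1) - y_i)/h_i = 3/2, -2.
  2·M_0 + 6·M_1 + 1·M_2 = 6(Δ_1 - Δ_0) = -21
Natural end conditions: M_0 = M_2 = 0.
Forward elimination and back-substitution give M_0 = 0, M_1 = -7/2, M_2 = 0.
On [0, 2], S(x) = 3 + 8/3·x + 0·x² - 7/24·x³.
With x = 4/3: S(4/3) = 475/81.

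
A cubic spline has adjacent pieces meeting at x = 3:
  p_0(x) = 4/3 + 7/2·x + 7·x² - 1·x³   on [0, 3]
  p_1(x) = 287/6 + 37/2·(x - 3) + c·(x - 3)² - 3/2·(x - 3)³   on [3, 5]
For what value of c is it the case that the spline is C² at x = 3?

-2

p_0''(x) = 14 - 6·x, so p_0''(3) = -4. On the right, p_1''(3) = 2c, so c = -2.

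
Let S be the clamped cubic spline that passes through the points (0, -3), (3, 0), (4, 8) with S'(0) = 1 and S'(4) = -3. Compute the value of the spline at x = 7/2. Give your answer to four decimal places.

With m_i denoting the second derivative at x_i, h_i = 3, 1, and Δ_i = (y_(i+1) − y_i)/h_i = 1, 8:
  3·m_0 + 8·m_1 + 1·m_2 = 6(Δ_1 - Δ_0) = 42
Clamped end conditions give two more equations: 2h_0·m_0 + h_0·m_1 = 6(Δ_0 - S'(0)) = 0 and h_1·m_1 + 2h_1·m_2 = 6(S'(4) - Δ_1) = -66.
Forward elimination and back-substitution give m_0 = -25/4, m_1 = 25/2, m_2 = -157/4.
On [3, 4], S(x) = 0 + 83/8·(x - 3) + 25/4·(x - 3)² - 69/8·(x - 3)³.
With (x - 3) = 1/2: S(7/2) = 363/64.

5.6719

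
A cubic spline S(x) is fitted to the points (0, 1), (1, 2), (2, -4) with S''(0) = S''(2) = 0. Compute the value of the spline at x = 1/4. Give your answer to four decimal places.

Let M_i = S''(x_i). Step sizes h_i = 1, 1; slopes of the chords Δ_i = (y_(i+1) - y_i)/h_i = 1, -6.
  1·M_0 + 4·M_1 + 1·M_2 = 6(Δ_1 - Δ_0) = -42
Natural end conditions: M_0 = M_2 = 0.
Hence M_0 = 0, M_1 = -21/2, M_2 = 0.
On [0, 1], S(x) = 1 + 11/4·x + 0·x² - 7/4·x³.
With x = 1/4: S(1/4) = 425/256.

1.6602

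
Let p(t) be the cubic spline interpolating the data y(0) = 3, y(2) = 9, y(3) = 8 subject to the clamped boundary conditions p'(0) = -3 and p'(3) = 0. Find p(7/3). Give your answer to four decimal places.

Write M_i for p''(x_i). With h_i = 2, 1 and divided differences Δ_i = 3, -1, the continuity of p' gives the tridiagonal system
  2·M_0 + 6·M_1 + 1·M_2 = 6(Δ_1 - Δ_0) = -24
Clamped end conditions give two more equations: 2h_0·M_0 + h_0·M_1 = 6(Δ_0 - p'(0)) = 36 and h_1·M_1 + 2h_1·M_2 = 6(p'(3) - Δ_1) = 6.
Solving the tridiagonal system: M_0 = 14, M_1 = -10, M_2 = 8.
On [2, 3], p(t) = 9 + 1·(t - 2) - 5·(t - 2)² + 3·(t - 2)³.
With (t - 2) = 1/3: p(7/3) = 80/9.

8.8889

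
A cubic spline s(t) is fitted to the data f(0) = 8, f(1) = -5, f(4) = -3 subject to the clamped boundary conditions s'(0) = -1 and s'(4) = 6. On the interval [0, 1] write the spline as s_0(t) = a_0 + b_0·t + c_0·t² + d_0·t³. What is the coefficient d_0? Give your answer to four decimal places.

Let m_i = s''(x_i). Step sizes h_i = 1, 3; slopes of the chords Δ_i = (y_(i+1) - y_i)/h_i = -13, 2/3.
  1·m_0 + 8·m_1 + 3·m_2 = 6(Δ_1 - Δ_0) = 82
Clamped end conditions give two more equations: 2h_0·m_0 + h_0·m_1 = 6(Δ_0 - s'(0)) = -72 and h_1·m_1 + 2h_1·m_2 = 6(s'(4) - Δ_1) = 32.
Solving the tridiagonal system: m_0 = -89/2, m_1 = 17, m_2 = -19/6.
On [0, 1], with s_0(t) = a_0 + b_0·t + c_0·t² + d_0·t³: c_0 = m_0/2 = -89/4, d_0 = (m_1 - m_0)/(6h_0) = 41/4, b_0 = Δ_0 - h_0(2m_0 + m_1)/6 = -1.

10.2500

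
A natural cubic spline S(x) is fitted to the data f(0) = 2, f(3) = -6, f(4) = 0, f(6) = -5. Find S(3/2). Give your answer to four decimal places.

Write M_i for S''(x_i). With h_i = 3, 1, 2 and divided differences Δ_i = -8/3, 6, -5/2, the continuity of S' gives the tridiagonal system
  3·M_0 + 8·M_1 + 1·M_2 = 6(Δ_1 - Δ_0) = 52
  1·M_1 + 6·M_2 + 2·M_3 = 6(Δ_2 - Δ_1) = -51
Natural end conditions: M_0 = M_3 = 0.
Forward elimination and back-substitution give M_0 = 0, M_1 = 363/47, M_2 = -460/47, M_3 = 0.
On [0, 3], S(x) = 2 - 1841/282·x + 0·x² + 121/282·x³.
With x = 3/2: S(3/2) = -4771/752.

-6.3444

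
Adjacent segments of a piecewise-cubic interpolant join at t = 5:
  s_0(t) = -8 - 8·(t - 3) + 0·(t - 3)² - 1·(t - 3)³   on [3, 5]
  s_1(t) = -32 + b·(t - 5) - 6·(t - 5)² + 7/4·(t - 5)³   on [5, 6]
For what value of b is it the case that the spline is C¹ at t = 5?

s_0'(t) = -8 + 0·(t - 3) - 3·(t - 3)², so s_0'(5) = -20. On the right, s_1'(5) = b, so b = -20.

-20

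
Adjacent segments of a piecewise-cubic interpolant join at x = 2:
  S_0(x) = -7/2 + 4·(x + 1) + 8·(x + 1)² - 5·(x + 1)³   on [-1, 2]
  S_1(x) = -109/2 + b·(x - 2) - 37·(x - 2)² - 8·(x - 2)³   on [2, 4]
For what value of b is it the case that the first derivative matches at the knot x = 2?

S_0'(x) = 4 + 16·(x + 1) - 15·(x + 1)², so S_0'(2) = -83. On the right, S_1'(2) = b, so b = -83.

-83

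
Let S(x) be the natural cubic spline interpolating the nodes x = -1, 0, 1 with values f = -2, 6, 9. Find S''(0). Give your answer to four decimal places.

Let σ_i = S''(x_i). Step sizes h_i = 1, 1; slopes of the chords Δ_i = (y_(i+1) - y_i)/h_i = 8, 3.
  1·σ_0 + 4·σ_1 + 1·σ_2 = 6(Δ_1 - Δ_0) = -30
Natural end conditions: σ_0 = σ_2 = 0.
Forward elimination and back-substitution give σ_0 = 0, σ_1 = -15/2, σ_2 = 0.

-7.5000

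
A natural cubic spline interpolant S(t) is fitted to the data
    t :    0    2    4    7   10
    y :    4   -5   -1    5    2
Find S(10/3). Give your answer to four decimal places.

-3.1778

Let m_i = S''(x_i). Step sizes h_i = 2, 2, 3, 3; slopes of the chords Δ_i = (y_(i+1) - y_i)/h_i = -9/2, 2, 2, -1.
  2·m_0 + 8·m_1 + 2·m_2 = 6(Δ_1 - Δ_0) = 39
  2·m_1 + 10·m_2 + 3·m_3 = 6(Δ_2 - Δ_1) = 0
  3·m_2 + 12·m_3 + 3·m_4 = 6(Δ_3 - Δ_2) = -18
Natural end conditions: m_0 = m_4 = 0.
Solving: m_0 = 0, m_1 = 201/40, m_2 = -3/5, m_3 = -27/20, m_4 = 0.
On [2, 4], S(t) = -5 - 23/20·(t - 2) + 201/80·(t - 2)² - 15/32·(t - 2)³.
With (t - 2) = 4/3: S(10/3) = -143/45.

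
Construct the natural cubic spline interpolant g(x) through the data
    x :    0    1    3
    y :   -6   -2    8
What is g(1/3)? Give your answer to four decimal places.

-4.7160

Let M_i = g''(x_i). Step sizes h_i = 1, 2; slopes of the chords Δ_i = (y_(i+1) - y_i)/h_i = 4, 5.
  1·M_0 + 6·M_1 + 2·M_2 = 6(Δ_1 - Δ_0) = 6
Natural end conditions: M_0 = M_2 = 0.
Solving the tridiagonal system: M_0 = 0, M_1 = 1, M_2 = 0.
On [0, 1], g(x) = -6 + 23/6·x + 0·x² + 1/6·x³.
With x = 1/3: g(1/3) = -382/81.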